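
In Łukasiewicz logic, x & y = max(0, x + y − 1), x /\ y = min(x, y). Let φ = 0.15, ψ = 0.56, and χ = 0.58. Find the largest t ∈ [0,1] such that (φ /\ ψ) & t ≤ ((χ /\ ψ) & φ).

φ /\ ψ = min(0.15, 0.56) = 0.15
So the left factor is φ /\ ψ = 0.15.
χ /\ ψ = min(0.58, 0.56) = 0.56
(χ /\ ψ) & φ = max(0, 0.56 + 0.15 − 1) = max(0, -0.29) = 0.00
So the right-hand bound is (χ /\ ψ) & φ = 0.00.
The residuum of the Łukasiewicz t-norm gives the supremum: min(1, 1 − 0.15 + 0.00).
1 − 0.15 + 0.00 = 0.85, so t = min(1, 0.85) = 0.85.
Check: 0.15 & 0.85 = max(0, 0.00) = 0.00 ≤ 0.00.

0.85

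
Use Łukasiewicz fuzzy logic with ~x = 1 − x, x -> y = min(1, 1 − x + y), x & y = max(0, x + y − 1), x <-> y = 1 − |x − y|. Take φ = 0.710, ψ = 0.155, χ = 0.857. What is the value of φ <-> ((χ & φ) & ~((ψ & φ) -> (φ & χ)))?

χ & φ = max(0, 0.857 + 0.710 − 1) = max(0, 0.567) = 0.567
ψ & φ = max(0, 0.155 + 0.710 − 1) = max(0, -0.135) = 0.000
φ & χ = max(0, 0.710 + 0.857 − 1) = max(0, 0.567) = 0.567
(ψ & φ) -> (φ & χ) = min(1, 1 − 0.000 + 0.567) = min(1, 1.567) = 1.000
~((ψ & φ) -> (φ & χ)) = 1 − 1.000 = 0.000
(χ & φ) & ~((ψ & φ) -> (φ & χ)) = max(0, 0.567 + 0.000 − 1) = max(0, -0.433) = 0.000
φ <-> ((χ & φ) & ~((ψ & φ) -> (φ & χ))) = 1 − |0.710 − 0.000| = 1 − 0.710 = 0.290

0.290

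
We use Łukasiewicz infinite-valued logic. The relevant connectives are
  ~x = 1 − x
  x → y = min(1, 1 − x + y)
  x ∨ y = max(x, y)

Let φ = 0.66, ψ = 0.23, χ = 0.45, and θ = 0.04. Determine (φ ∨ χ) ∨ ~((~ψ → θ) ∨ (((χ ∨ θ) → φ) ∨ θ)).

0.66

φ ∨ χ = max(0.66, 0.45) = 0.66
~ψ = 1 − 0.23 = 0.77
~ψ → θ = min(1, 1 − 0.77 + 0.04) = min(1, 0.27) = 0.27
χ ∨ θ = max(0.45, 0.04) = 0.45
(χ ∨ θ) → φ = min(1, 1 − 0.45 + 0.66) = min(1, 1.21) = 1.00
((χ ∨ θ) → φ) ∨ θ = max(1.00, 0.04) = 1.00
(~ψ → θ) ∨ (((χ ∨ θ) → φ) ∨ θ) = max(0.27, 1.00) = 1.00
~((~ψ → θ) ∨ (((χ ∨ θ) → φ) ∨ θ)) = 1 − 1.00 = 0.00
(φ ∨ χ) ∨ ~((~ψ → θ) ∨ (((χ ∨ θ) → φ) ∨ θ)) = max(0.66, 0.00) = 0.66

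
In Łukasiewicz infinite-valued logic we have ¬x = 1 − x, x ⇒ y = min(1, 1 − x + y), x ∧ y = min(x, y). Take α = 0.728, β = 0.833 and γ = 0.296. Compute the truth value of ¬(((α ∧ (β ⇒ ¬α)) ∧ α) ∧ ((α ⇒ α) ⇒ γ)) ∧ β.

¬α = 1 − 0.728 = 0.272
β ⇒ ¬α = min(1, 1 − 0.833 + 0.272) = min(1, 0.439) = 0.439
α ∧ (β ⇒ ¬α) = min(0.728, 0.439) = 0.439
(α ∧ (β ⇒ ¬α)) ∧ α = min(0.439, 0.728) = 0.439
α ⇒ α = min(1, 1 − 0.728 + 0.728) = min(1, 1.000) = 1.000
(α ⇒ α) ⇒ γ = min(1, 1 − 1.000 + 0.296) = min(1, 0.296) = 0.296
((α ∧ (β ⇒ ¬α)) ∧ α) ∧ ((α ⇒ α) ⇒ γ) = min(0.439, 0.296) = 0.296
¬(((α ∧ (β ⇒ ¬α)) ∧ α) ∧ ((α ⇒ α) ⇒ γ)) = 1 − 0.296 = 0.704
¬(((α ∧ (β ⇒ ¬α)) ∧ α) ∧ ((α ⇒ α) ⇒ γ)) ∧ β = min(0.704, 0.833) = 0.704

0.704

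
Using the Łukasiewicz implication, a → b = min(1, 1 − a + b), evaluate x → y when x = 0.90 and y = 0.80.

0.90

x → y = min(1, 1 − 0.90 + 0.80) = min(1, 0.90) = 0.90
For comparison, the Gödel implication (1 if a ≤ b else b) would give 0.80.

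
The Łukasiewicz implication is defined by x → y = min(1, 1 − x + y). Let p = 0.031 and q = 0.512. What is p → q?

1.000

p → q = min(1, 1 − 0.031 + 0.512) = min(1, 1.481) = 1.000
For comparison, the Gödel implication (1 if x ≤ y else y) would give 1.000.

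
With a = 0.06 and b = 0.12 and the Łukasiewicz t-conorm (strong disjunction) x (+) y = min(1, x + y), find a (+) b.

a (+) b = min(1, 0.06 + 0.12) = min(1, 0.18) = 0.18
For comparison, the Gödel t-conorm max(x, y) would give 0.12.

0.18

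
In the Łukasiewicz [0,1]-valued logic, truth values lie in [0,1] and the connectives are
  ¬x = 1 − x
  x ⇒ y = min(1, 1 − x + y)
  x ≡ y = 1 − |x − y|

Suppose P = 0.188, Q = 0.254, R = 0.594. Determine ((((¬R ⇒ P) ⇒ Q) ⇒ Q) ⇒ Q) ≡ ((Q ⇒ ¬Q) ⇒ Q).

0.782

¬R = 1 − 0.594 = 0.406
¬R ⇒ P = min(1, 1 − 0.406 + 0.188) = min(1, 0.782) = 0.782
(¬R ⇒ P) ⇒ Q = min(1, 1 − 0.782 + 0.254) = min(1, 0.472) = 0.472
((¬R ⇒ P) ⇒ Q) ⇒ Q = min(1, 1 − 0.472 + 0.254) = min(1, 0.782) = 0.782
(((¬R ⇒ P) ⇒ Q) ⇒ Q) ⇒ Q = min(1, 1 − 0.782 + 0.254) = min(1, 0.472) = 0.472
¬Q = 1 − 0.254 = 0.746
Q ⇒ ¬Q = min(1, 1 − 0.254 + 0.746) = min(1, 1.492) = 1.000
(Q ⇒ ¬Q) ⇒ Q = min(1, 1 − 1.000 + 0.254) = min(1, 0.254) = 0.254
((((¬R ⇒ P) ⇒ Q) ⇒ Q) ⇒ Q) ≡ ((Q ⇒ ¬Q) ⇒ Q) = 1 − |0.472 − 0.254| = 1 − 0.218 = 0.782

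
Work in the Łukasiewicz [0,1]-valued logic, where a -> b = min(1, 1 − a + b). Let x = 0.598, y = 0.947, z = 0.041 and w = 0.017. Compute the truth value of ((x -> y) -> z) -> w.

x -> y = min(1, 1 − 0.598 + 0.947) = min(1, 1.349) = 1.000
(x -> y) -> z = min(1, 1 − 1.000 + 0.041) = min(1, 0.041) = 0.041
((x -> y) -> z) -> w = min(1, 1 − 0.041 + 0.017) = min(1, 0.976) = 0.976

0.976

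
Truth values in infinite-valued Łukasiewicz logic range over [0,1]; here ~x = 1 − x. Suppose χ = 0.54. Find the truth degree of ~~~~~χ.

0.46

~χ = 1 − 0.54 = 0.46
~~χ = 1 − 0.46 = 0.54
~~~χ = 1 − 0.54 = 0.46
~~~~χ = 1 − 0.46 = 0.54
~~~~~χ = 1 − 0.54 = 0.46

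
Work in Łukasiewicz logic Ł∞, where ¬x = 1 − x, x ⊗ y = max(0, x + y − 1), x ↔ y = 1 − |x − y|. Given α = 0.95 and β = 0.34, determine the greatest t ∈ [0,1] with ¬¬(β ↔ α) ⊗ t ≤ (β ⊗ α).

β ↔ α = 1 − |0.34 − 0.95| = 1 − 0.61 = 0.39
¬(β ↔ α) = 1 − 0.39 = 0.61
¬¬(β ↔ α) = 1 − 0.61 = 0.39
So the left factor is ¬¬(β ↔ α) = 0.39.
β ⊗ α = max(0, 0.34 + 0.95 − 1) = max(0, 0.29) = 0.29
So the right-hand bound is β ⊗ α = 0.29.
The residuum of the Łukasiewicz t-norm gives the supremum: min(1, 1 − 0.39 + 0.29).
1 − 0.39 + 0.29 = 0.90, so t = min(1, 0.90) = 0.90.
Check: 0.39 ⊗ 0.90 = max(0, 0.29) = 0.29 ≤ 0.29.

0.90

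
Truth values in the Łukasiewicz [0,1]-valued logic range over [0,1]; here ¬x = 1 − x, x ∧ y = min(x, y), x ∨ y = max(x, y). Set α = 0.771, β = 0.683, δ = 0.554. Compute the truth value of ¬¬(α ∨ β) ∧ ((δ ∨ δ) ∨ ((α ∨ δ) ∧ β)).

0.683

α ∨ β = max(0.771, 0.683) = 0.771
¬(α ∨ β) = 1 − 0.771 = 0.229
¬¬(α ∨ β) = 1 − 0.229 = 0.771
δ ∨ δ = max(0.554, 0.554) = 0.554
α ∨ δ = max(0.771, 0.554) = 0.771
(α ∨ δ) ∧ β = min(0.771, 0.683) = 0.683
(δ ∨ δ) ∨ ((α ∨ δ) ∧ β) = max(0.554, 0.683) = 0.683
¬¬(α ∨ β) ∧ ((δ ∨ δ) ∨ ((α ∨ δ) ∧ β)) = min(0.771, 0.683) = 0.683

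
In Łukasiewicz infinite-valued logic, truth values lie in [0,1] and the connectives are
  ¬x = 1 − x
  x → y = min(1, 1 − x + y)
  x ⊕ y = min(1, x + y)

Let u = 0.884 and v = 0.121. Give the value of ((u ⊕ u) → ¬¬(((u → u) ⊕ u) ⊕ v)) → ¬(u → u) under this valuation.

0.000

u ⊕ u = min(1, 0.884 + 0.884) = min(1, 1.768) = 1.000
u → u = min(1, 1 − 0.884 + 0.884) = min(1, 1.000) = 1.000
(u → u) ⊕ u = min(1, 1.000 + 0.884) = min(1, 1.884) = 1.000
((u → u) ⊕ u) ⊕ v = min(1, 1.000 + 0.121) = min(1, 1.121) = 1.000
¬(((u → u) ⊕ u) ⊕ v) = 1 − 1.000 = 0.000
¬¬(((u → u) ⊕ u) ⊕ v) = 1 − 0.000 = 1.000
(u ⊕ u) → ¬¬(((u → u) ⊕ u) ⊕ v) = min(1, 1 − 1.000 + 1.000) = min(1, 1.000) = 1.000
¬(u → u) = 1 − 1.000 = 0.000
((u ⊕ u) → ¬¬(((u → u) ⊕ u) ⊕ v)) → ¬(u → u) = min(1, 1 − 1.000 + 0.000) = min(1, 0.000) = 0.000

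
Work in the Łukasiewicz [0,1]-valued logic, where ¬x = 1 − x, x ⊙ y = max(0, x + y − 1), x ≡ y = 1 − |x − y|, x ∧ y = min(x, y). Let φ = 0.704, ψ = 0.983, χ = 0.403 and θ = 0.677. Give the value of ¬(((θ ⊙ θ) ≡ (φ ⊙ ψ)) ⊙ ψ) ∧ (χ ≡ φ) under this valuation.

θ ⊙ θ = max(0, 0.677 + 0.677 − 1) = max(0, 0.354) = 0.354
φ ⊙ ψ = max(0, 0.704 + 0.983 − 1) = max(0, 0.687) = 0.687
(θ ⊙ θ) ≡ (φ ⊙ ψ) = 1 − |0.354 − 0.687| = 1 − 0.333 = 0.667
((θ ⊙ θ) ≡ (φ ⊙ ψ)) ⊙ ψ = max(0, 0.667 + 0.983 − 1) = max(0, 0.650) = 0.650
¬(((θ ⊙ θ) ≡ (φ ⊙ ψ)) ⊙ ψ) = 1 − 0.650 = 0.350
χ ≡ φ = 1 − |0.403 − 0.704| = 1 − 0.301 = 0.699
¬(((θ ⊙ θ) ≡ (φ ⊙ ψ)) ⊙ ψ) ∧ (χ ≡ φ) = min(0.350, 0.699) = 0.350

0.350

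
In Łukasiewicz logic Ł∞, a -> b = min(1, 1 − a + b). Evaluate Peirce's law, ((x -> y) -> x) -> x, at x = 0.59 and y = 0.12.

0.59

x -> y = min(1, 1 − 0.59 + 0.12) = min(1, 0.53) = 0.53
(x -> y) -> x = min(1, 1 − 0.53 + 0.59) = min(1, 1.06) = 1.00
((x -> y) -> x) -> x = min(1, 1 − 1.00 + 0.59) = min(1, 0.59) = 0.59
(The value 0.59 < 1 shows this instance is not satisfied; not a Ł∞-tautology in general.)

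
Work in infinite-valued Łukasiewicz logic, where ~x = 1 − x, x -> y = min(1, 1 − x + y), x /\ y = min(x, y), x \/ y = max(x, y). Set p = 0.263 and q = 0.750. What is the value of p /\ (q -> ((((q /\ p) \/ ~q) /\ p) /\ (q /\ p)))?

0.263

q /\ p = min(0.750, 0.263) = 0.263
~q = 1 − 0.750 = 0.250
(q /\ p) \/ ~q = max(0.263, 0.250) = 0.263
((q /\ p) \/ ~q) /\ p = min(0.263, 0.263) = 0.263
(((q /\ p) \/ ~q) /\ p) /\ (q /\ p) = min(0.263, 0.263) = 0.263
q -> ((((q /\ p) \/ ~q) /\ p) /\ (q /\ p)) = min(1, 1 − 0.750 + 0.263) = min(1, 0.513) = 0.513
p /\ (q -> ((((q /\ p) \/ ~q) /\ p) /\ (q /\ p))) = min(0.263, 0.513) = 0.263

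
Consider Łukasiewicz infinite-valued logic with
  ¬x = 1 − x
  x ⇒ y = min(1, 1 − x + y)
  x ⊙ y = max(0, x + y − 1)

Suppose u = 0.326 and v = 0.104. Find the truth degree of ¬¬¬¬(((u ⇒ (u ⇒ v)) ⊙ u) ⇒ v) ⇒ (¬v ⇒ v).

u ⇒ v = min(1, 1 − 0.326 + 0.104) = min(1, 0.778) = 0.778
u ⇒ (u ⇒ v) = min(1, 1 − 0.326 + 0.778) = min(1, 1.452) = 1.000
(u ⇒ (u ⇒ v)) ⊙ u = max(0, 1.000 + 0.326 − 1) = max(0, 0.326) = 0.326
((u ⇒ (u ⇒ v)) ⊙ u) ⇒ v = min(1, 1 − 0.326 + 0.104) = min(1, 0.778) = 0.778
¬(((u ⇒ (u ⇒ v)) ⊙ u) ⇒ v) = 1 − 0.778 = 0.222
¬¬(((u ⇒ (u ⇒ v)) ⊙ u) ⇒ v) = 1 − 0.222 = 0.778
¬¬¬(((u ⇒ (u ⇒ v)) ⊙ u) ⇒ v) = 1 − 0.778 = 0.222
¬¬¬¬(((u ⇒ (u ⇒ v)) ⊙ u) ⇒ v) = 1 − 0.222 = 0.778
¬v = 1 − 0.104 = 0.896
¬v ⇒ v = min(1, 1 − 0.896 + 0.104) = min(1, 0.208) = 0.208
¬¬¬¬(((u ⇒ (u ⇒ v)) ⊙ u) ⇒ v) ⇒ (¬v ⇒ v) = min(1, 1 − 0.778 + 0.208) = min(1, 0.430) = 0.430

0.430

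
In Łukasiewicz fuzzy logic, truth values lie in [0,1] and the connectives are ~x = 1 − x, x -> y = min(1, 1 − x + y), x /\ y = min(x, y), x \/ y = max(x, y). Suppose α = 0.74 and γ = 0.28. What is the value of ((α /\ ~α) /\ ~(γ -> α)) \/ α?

~α = 1 − 0.74 = 0.26
α /\ ~α = min(0.74, 0.26) = 0.26
γ -> α = min(1, 1 − 0.28 + 0.74) = min(1, 1.46) = 1.00
~(γ -> α) = 1 − 1.00 = 0.00
(α /\ ~α) /\ ~(γ -> α) = min(0.26, 0.00) = 0.00
((α /\ ~α) /\ ~(γ -> α)) \/ α = max(0.00, 0.74) = 0.74

0.74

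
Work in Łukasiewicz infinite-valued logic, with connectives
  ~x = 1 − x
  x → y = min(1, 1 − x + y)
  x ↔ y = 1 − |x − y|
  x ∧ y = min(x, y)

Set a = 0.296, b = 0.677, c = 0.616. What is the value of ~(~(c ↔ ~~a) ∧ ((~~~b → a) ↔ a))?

~a = 1 − 0.296 = 0.704
~~a = 1 − 0.704 = 0.296
c ↔ ~~a = 1 − |0.616 − 0.296| = 1 − 0.320 = 0.680
~(c ↔ ~~a) = 1 − 0.680 = 0.320
~b = 1 − 0.677 = 0.323
~~b = 1 − 0.323 = 0.677
~~~b = 1 − 0.677 = 0.323
~~~b → a = min(1, 1 − 0.323 + 0.296) = min(1, 0.973) = 0.973
(~~~b → a) ↔ a = 1 − |0.973 − 0.296| = 1 − 0.677 = 0.323
~(c ↔ ~~a) ∧ ((~~~b → a) ↔ a) = min(0.320, 0.323) = 0.320
~(~(c ↔ ~~a) ∧ ((~~~b → a) ↔ a)) = 1 − 0.320 = 0.680

0.680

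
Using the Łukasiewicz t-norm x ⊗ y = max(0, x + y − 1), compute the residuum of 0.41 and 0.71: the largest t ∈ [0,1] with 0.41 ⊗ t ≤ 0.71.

1.00

The residuum of the Łukasiewicz t-norm gives the supremum: min(1, 1 − 0.41 + 0.71).
1 − 0.41 + 0.71 = 1.30, so t = min(1, 1.30) = 1.00.
Check: 0.41 ⊗ 1.00 = max(0, 0.41) = 0.41 ≤ 0.71.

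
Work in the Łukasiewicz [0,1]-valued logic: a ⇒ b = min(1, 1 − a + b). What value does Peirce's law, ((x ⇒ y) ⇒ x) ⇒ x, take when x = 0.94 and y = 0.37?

0.94

x ⇒ y = min(1, 1 − 0.94 + 0.37) = min(1, 0.43) = 0.43
(x ⇒ y) ⇒ x = min(1, 1 − 0.43 + 0.94) = min(1, 1.51) = 1.00
((x ⇒ y) ⇒ x) ⇒ x = min(1, 1 − 1.00 + 0.94) = min(1, 0.94) = 0.94
(The value 0.94 < 1 shows this instance is not satisfied; not a Ł∞-tautology in general.)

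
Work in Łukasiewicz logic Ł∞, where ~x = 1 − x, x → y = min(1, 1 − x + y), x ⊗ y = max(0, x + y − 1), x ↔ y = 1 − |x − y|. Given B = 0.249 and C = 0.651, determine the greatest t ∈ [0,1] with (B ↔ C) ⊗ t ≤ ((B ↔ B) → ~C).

B ↔ C = 1 − |0.249 − 0.651| = 1 − 0.402 = 0.598
So the left factor is B ↔ C = 0.598.
B ↔ B = 1 − |0.249 − 0.249| = 1 − 0.000 = 1.000
~C = 1 − 0.651 = 0.349
(B ↔ B) → ~C = min(1, 1 − 1.000 + 0.349) = min(1, 0.349) = 0.349
So the right-hand bound is (B ↔ B) → ~C = 0.349.
The residuum of the Łukasiewicz t-norm gives the supremum: min(1, 1 − 0.598 + 0.349).
1 − 0.598 + 0.349 = 0.751, so t = min(1, 0.751) = 0.751.
Check: 0.598 ⊗ 0.751 = max(0, 0.349) = 0.349 ≤ 0.349.

0.751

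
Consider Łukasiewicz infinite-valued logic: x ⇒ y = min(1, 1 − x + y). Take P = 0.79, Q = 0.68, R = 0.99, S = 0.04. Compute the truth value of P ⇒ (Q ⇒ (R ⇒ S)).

R ⇒ S = min(1, 1 − 0.99 + 0.04) = min(1, 0.05) = 0.05
Q ⇒ (R ⇒ S) = min(1, 1 − 0.68 + 0.05) = min(1, 0.37) = 0.37
P ⇒ (Q ⇒ (R ⇒ S)) = min(1, 1 − 0.79 + 0.37) = min(1, 0.58) = 0.58

0.58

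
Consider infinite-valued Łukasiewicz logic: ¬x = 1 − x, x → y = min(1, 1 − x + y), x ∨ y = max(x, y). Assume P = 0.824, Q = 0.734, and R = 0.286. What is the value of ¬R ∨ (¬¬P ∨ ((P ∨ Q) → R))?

0.824

¬R = 1 − 0.286 = 0.714
¬P = 1 − 0.824 = 0.176
¬¬P = 1 − 0.176 = 0.824
P ∨ Q = max(0.824, 0.734) = 0.824
(P ∨ Q) → R = min(1, 1 − 0.824 + 0.286) = min(1, 0.462) = 0.462
¬¬P ∨ ((P ∨ Q) → R) = max(0.824, 0.462) = 0.824
¬R ∨ (¬¬P ∨ ((P ∨ Q) → R)) = max(0.714, 0.824) = 0.824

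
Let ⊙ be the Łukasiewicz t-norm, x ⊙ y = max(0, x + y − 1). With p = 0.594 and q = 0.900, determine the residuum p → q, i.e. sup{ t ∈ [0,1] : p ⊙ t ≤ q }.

1.000

The residuum of the Łukasiewicz t-norm gives the supremum: min(1, 1 − 0.594 + 0.900).
1 − 0.594 + 0.900 = 1.306, so t = min(1, 1.306) = 1.000.
Check: 0.594 ⊙ 1.000 = max(0, 0.594) = 0.594 ≤ 0.900.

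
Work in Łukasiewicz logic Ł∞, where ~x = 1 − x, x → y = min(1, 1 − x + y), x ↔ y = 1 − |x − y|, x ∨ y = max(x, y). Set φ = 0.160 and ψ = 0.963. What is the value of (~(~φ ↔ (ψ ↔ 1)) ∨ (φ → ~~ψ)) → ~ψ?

~φ = 1 − 0.160 = 0.840
ψ ↔ 1 = 1 − |0.963 − 1.000| = 1 − 0.037 = 0.963
~φ ↔ (ψ ↔ 1) = 1 − |0.840 − 0.963| = 1 − 0.123 = 0.877
~(~φ ↔ (ψ ↔ 1)) = 1 − 0.877 = 0.123
~ψ = 1 − 0.963 = 0.037
~~ψ = 1 − 0.037 = 0.963
φ → ~~ψ = min(1, 1 − 0.160 + 0.963) = min(1, 1.803) = 1.000
~(~φ ↔ (ψ ↔ 1)) ∨ (φ → ~~ψ) = max(0.123, 1.000) = 1.000
(~(~φ ↔ (ψ ↔ 1)) ∨ (φ → ~~ψ)) → ~ψ = min(1, 1 − 1.000 + 0.037) = min(1, 0.037) = 0.037

0.037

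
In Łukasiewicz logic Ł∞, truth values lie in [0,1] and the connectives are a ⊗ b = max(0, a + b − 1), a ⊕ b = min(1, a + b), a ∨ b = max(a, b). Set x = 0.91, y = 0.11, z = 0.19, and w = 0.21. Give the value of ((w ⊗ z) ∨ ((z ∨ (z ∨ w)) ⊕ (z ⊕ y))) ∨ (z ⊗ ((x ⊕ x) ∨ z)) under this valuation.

0.51

w ⊗ z = max(0, 0.21 + 0.19 − 1) = max(0, -0.60) = 0.00
z ∨ w = max(0.19, 0.21) = 0.21
z ∨ (z ∨ w) = max(0.19, 0.21) = 0.21
z ⊕ y = min(1, 0.19 + 0.11) = min(1, 0.30) = 0.30
(z ∨ (z ∨ w)) ⊕ (z ⊕ y) = min(1, 0.21 + 0.30) = min(1, 0.51) = 0.51
(w ⊗ z) ∨ ((z ∨ (z ∨ w)) ⊕ (z ⊕ y)) = max(0.00, 0.51) = 0.51
x ⊕ x = min(1, 0.91 + 0.91) = min(1, 1.82) = 1.00
(x ⊕ x) ∨ z = max(1.00, 0.19) = 1.00
z ⊗ ((x ⊕ x) ∨ z) = max(0, 0.19 + 1.00 − 1) = max(0, 0.19) = 0.19
((w ⊗ z) ∨ ((z ∨ (z ∨ w)) ⊕ (z ⊕ y))) ∨ (z ⊗ ((x ⊕ x) ∨ z)) = max(0.51, 0.19) = 0.51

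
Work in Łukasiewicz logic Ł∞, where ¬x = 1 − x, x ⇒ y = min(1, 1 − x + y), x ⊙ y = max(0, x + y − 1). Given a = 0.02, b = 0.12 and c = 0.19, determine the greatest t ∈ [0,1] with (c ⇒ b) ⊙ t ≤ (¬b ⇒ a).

c ⇒ b = min(1, 1 − 0.19 + 0.12) = min(1, 0.93) = 0.93
So the left factor is c ⇒ b = 0.93.
¬b = 1 − 0.12 = 0.88
¬b ⇒ a = min(1, 1 − 0.88 + 0.02) = min(1, 0.14) = 0.14
So the right-hand bound is ¬b ⇒ a = 0.14.
The residuum of the Łukasiewicz t-norm gives the supremum: min(1, 1 − 0.93 + 0.14).
1 − 0.93 + 0.14 = 0.21, so t = min(1, 0.21) = 0.21.
Check: 0.93 ⊙ 0.21 = max(0, 0.14) = 0.14 ≤ 0.14.

0.21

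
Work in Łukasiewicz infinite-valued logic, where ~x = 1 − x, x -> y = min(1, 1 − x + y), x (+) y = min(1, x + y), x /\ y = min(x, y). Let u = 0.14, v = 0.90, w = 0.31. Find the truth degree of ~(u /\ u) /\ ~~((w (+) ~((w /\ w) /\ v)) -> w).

0.31

u /\ u = min(0.14, 0.14) = 0.14
~(u /\ u) = 1 − 0.14 = 0.86
w /\ w = min(0.31, 0.31) = 0.31
(w /\ w) /\ v = min(0.31, 0.90) = 0.31
~((w /\ w) /\ v) = 1 − 0.31 = 0.69
w (+) ~((w /\ w) /\ v) = min(1, 0.31 + 0.69) = min(1, 1.00) = 1.00
(w (+) ~((w /\ w) /\ v)) -> w = min(1, 1 − 1.00 + 0.31) = min(1, 0.31) = 0.31
~((w (+) ~((w /\ w) /\ v)) -> w) = 1 − 0.31 = 0.69
~~((w (+) ~((w /\ w) /\ v)) -> w) = 1 − 0.69 = 0.31
~(u /\ u) /\ ~~((w (+) ~((w /\ w) /\ v)) -> w) = min(0.86, 0.31) = 0.31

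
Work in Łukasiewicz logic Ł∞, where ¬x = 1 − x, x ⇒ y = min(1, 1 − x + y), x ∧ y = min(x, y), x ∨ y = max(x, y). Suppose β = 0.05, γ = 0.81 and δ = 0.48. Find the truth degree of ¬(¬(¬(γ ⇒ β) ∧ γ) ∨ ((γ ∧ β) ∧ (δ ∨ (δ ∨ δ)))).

γ ⇒ β = min(1, 1 − 0.81 + 0.05) = min(1, 0.24) = 0.24
¬(γ ⇒ β) = 1 − 0.24 = 0.76
¬(γ ⇒ β) ∧ γ = min(0.76, 0.81) = 0.76
¬(¬(γ ⇒ β) ∧ γ) = 1 − 0.76 = 0.24
γ ∧ β = min(0.81, 0.05) = 0.05
δ ∨ δ = max(0.48, 0.48) = 0.48
δ ∨ (δ ∨ δ) = max(0.48, 0.48) = 0.48
(γ ∧ β) ∧ (δ ∨ (δ ∨ δ)) = min(0.05, 0.48) = 0.05
¬(¬(γ ⇒ β) ∧ γ) ∨ ((γ ∧ β) ∧ (δ ∨ (δ ∨ δ))) = max(0.24, 0.05) = 0.24
¬(¬(¬(γ ⇒ β) ∧ γ) ∨ ((γ ∧ β) ∧ (δ ∨ (δ ∨ δ)))) = 1 − 0.24 = 0.76

0.76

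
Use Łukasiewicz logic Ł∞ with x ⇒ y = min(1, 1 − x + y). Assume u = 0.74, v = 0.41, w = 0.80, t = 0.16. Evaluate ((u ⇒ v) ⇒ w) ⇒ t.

u ⇒ v = min(1, 1 − 0.74 + 0.41) = min(1, 0.67) = 0.67
(u ⇒ v) ⇒ w = min(1, 1 − 0.67 + 0.80) = min(1, 1.13) = 1.00
((u ⇒ v) ⇒ w) ⇒ t = min(1, 1 − 1.00 + 0.16) = min(1, 0.16) = 0.16

0.16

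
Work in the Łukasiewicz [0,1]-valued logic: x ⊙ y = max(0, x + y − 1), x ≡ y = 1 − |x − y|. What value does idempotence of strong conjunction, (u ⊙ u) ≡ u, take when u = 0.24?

u ⊙ u = max(0, 0.24 + 0.24 − 1) = max(0, -0.52) = 0.00
(u ⊙ u) ≡ u = 1 − |0.00 − 0.24| = 1 − 0.24 = 0.76
(The value 0.76 < 1 shows this instance is not satisfied; fails in Ł∞ since a ⊗ a = max(0, 2a−1) ≠ a in general.)

0.76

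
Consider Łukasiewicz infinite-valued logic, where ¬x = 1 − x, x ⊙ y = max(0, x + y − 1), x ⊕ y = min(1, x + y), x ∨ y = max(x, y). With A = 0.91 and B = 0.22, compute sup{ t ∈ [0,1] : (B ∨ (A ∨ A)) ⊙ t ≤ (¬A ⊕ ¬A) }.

A ∨ A = max(0.91, 0.91) = 0.91
B ∨ (A ∨ A) = max(0.22, 0.91) = 0.91
So the left factor is B ∨ (A ∨ A) = 0.91.
¬A = 1 − 0.91 = 0.09
¬A ⊕ ¬A = min(1, 0.09 + 0.09) = min(1, 0.18) = 0.18
So the right-hand bound is ¬A ⊕ ¬A = 0.18.
The residuum of the Łukasiewicz t-norm gives the supremum: min(1, 1 − 0.91 + 0.18).
1 − 0.91 + 0.18 = 0.27, so t = min(1, 0.27) = 0.27.
Check: 0.91 ⊙ 0.27 = max(0, 0.18) = 0.18 ≤ 0.18.

0.27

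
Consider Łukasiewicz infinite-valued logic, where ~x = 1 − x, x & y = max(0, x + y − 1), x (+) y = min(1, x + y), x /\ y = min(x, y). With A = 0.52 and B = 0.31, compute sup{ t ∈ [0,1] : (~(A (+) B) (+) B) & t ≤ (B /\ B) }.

A (+) B = min(1, 0.52 + 0.31) = min(1, 0.83) = 0.83
~(A (+) B) = 1 − 0.83 = 0.17
~(A (+) B) (+) B = min(1, 0.17 + 0.31) = min(1, 0.48) = 0.48
So the left factor is ~(A (+) B) (+) B = 0.48.
B /\ B = min(0.31, 0.31) = 0.31
So the right-hand bound is B /\ B = 0.31.
The residuum of the Łukasiewicz t-norm gives the supremum: min(1, 1 − 0.48 + 0.31).
1 − 0.48 + 0.31 = 0.83, so t = min(1, 0.83) = 0.83.
Check: 0.48 & 0.83 = max(0, 0.31) = 0.31 ≤ 0.31.

0.83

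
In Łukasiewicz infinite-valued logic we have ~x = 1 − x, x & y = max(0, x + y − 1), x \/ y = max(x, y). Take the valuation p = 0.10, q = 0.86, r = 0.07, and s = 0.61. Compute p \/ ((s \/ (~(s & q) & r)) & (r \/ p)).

s & q = max(0, 0.61 + 0.86 − 1) = max(0, 0.47) = 0.47
~(s & q) = 1 − 0.47 = 0.53
~(s & q) & r = max(0, 0.53 + 0.07 − 1) = max(0, -0.40) = 0.00
s \/ (~(s & q) & r) = max(0.61, 0.00) = 0.61
r \/ p = max(0.07, 0.10) = 0.10
(s \/ (~(s & q) & r)) & (r \/ p) = max(0, 0.61 + 0.10 − 1) = max(0, -0.29) = 0.00
p \/ ((s \/ (~(s & q) & r)) & (r \/ p)) = max(0.10, 0.00) = 0.10

0.10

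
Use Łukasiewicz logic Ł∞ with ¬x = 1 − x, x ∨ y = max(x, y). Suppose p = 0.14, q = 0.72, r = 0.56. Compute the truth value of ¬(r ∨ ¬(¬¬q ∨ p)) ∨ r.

0.56

¬q = 1 − 0.72 = 0.28
¬¬q = 1 − 0.28 = 0.72
¬¬q ∨ p = max(0.72, 0.14) = 0.72
¬(¬¬q ∨ p) = 1 − 0.72 = 0.28
r ∨ ¬(¬¬q ∨ p) = max(0.56, 0.28) = 0.56
¬(r ∨ ¬(¬¬q ∨ p)) = 1 − 0.56 = 0.44
¬(r ∨ ¬(¬¬q ∨ p)) ∨ r = max(0.44, 0.56) = 0.56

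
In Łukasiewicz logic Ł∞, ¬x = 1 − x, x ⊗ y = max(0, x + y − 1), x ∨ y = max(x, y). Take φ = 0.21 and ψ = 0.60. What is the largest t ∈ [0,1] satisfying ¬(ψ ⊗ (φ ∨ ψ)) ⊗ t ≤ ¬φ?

φ ∨ ψ = max(0.21, 0.60) = 0.60
ψ ⊗ (φ ∨ ψ) = max(0, 0.60 + 0.60 − 1) = max(0, 0.20) = 0.20
¬(ψ ⊗ (φ ∨ ψ)) = 1 − 0.20 = 0.80
So the left factor is ¬(ψ ⊗ (φ ∨ ψ)) = 0.80.
¬φ = 1 − 0.21 = 0.79
So the right-hand bound is ¬φ = 0.79.
The residuum of the Łukasiewicz t-norm gives the supremum: min(1, 1 − 0.80 + 0.79).
1 − 0.80 + 0.79 = 0.99, so t = min(1, 0.99) = 0.99.
Check: 0.80 ⊗ 0.99 = max(0, 0.79) = 0.79 ≤ 0.79.

0.99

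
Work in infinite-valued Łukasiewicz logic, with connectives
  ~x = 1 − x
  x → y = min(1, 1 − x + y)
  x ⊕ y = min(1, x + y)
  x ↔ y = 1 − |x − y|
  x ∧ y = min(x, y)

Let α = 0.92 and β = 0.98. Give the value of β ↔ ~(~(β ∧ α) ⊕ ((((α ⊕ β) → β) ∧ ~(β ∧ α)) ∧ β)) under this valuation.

β ∧ α = min(0.98, 0.92) = 0.92
~(β ∧ α) = 1 − 0.92 = 0.08
α ⊕ β = min(1, 0.92 + 0.98) = min(1, 1.90) = 1.00
(α ⊕ β) → β = min(1, 1 − 1.00 + 0.98) = min(1, 0.98) = 0.98
((α ⊕ β) → β) ∧ ~(β ∧ α) = min(0.98, 0.08) = 0.08
(((α ⊕ β) → β) ∧ ~(β ∧ α)) ∧ β = min(0.08, 0.98) = 0.08
~(β ∧ α) ⊕ ((((α ⊕ β) → β) ∧ ~(β ∧ α)) ∧ β) = min(1, 0.08 + 0.08) = min(1, 0.16) = 0.16
~(~(β ∧ α) ⊕ ((((α ⊕ β) → β) ∧ ~(β ∧ α)) ∧ β)) = 1 − 0.16 = 0.84
β ↔ ~(~(β ∧ α) ⊕ ((((α ⊕ β) → β) ∧ ~(β ∧ α)) ∧ β)) = 1 − |0.98 − 0.84| = 1 − 0.14 = 0.86

0.86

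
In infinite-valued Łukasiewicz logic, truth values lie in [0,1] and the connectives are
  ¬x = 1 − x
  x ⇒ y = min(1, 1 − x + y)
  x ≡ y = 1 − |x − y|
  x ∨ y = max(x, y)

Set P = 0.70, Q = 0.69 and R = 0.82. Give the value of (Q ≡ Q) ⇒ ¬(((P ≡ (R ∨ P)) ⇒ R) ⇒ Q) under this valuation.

0.25

Q ≡ Q = 1 − |0.69 − 0.69| = 1 − 0.00 = 1.00
R ∨ P = max(0.82, 0.70) = 0.82
P ≡ (R ∨ P) = 1 − |0.70 − 0.82| = 1 − 0.12 = 0.88
(P ≡ (R ∨ P)) ⇒ R = min(1, 1 − 0.88 + 0.82) = min(1, 0.94) = 0.94
((P ≡ (R ∨ P)) ⇒ R) ⇒ Q = min(1, 1 − 0.94 + 0.69) = min(1, 0.75) = 0.75
¬(((P ≡ (R ∨ P)) ⇒ R) ⇒ Q) = 1 − 0.75 = 0.25
(Q ≡ Q) ⇒ ¬(((P ≡ (R ∨ P)) ⇒ R) ⇒ Q) = min(1, 1 − 1.00 + 0.25) = min(1, 0.25) = 0.25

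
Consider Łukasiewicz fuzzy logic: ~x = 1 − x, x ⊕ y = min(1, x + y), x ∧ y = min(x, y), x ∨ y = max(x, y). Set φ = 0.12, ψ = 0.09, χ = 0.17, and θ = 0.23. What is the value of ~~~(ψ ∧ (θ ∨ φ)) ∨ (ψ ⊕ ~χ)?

θ ∨ φ = max(0.23, 0.12) = 0.23
ψ ∧ (θ ∨ φ) = min(0.09, 0.23) = 0.09
~(ψ ∧ (θ ∨ φ)) = 1 − 0.09 = 0.91
~~(ψ ∧ (θ ∨ φ)) = 1 − 0.91 = 0.09
~~~(ψ ∧ (θ ∨ φ)) = 1 − 0.09 = 0.91
~χ = 1 − 0.17 = 0.83
ψ ⊕ ~χ = min(1, 0.09 + 0.83) = min(1, 0.92) = 0.92
~~~(ψ ∧ (θ ∨ φ)) ∨ (ψ ⊕ ~χ) = max(0.91, 0.92) = 0.92

0.92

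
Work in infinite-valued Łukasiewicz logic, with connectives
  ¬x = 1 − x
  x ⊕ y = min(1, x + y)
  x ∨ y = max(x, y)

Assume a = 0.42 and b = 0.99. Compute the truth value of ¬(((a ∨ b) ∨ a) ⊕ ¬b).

a ∨ b = max(0.42, 0.99) = 0.99
(a ∨ b) ∨ a = max(0.99, 0.42) = 0.99
¬b = 1 − 0.99 = 0.01
((a ∨ b) ∨ a) ⊕ ¬b = min(1, 0.99 + 0.01) = min(1, 1.00) = 1.00
¬(((a ∨ b) ∨ a) ⊕ ¬b) = 1 − 1.00 = 0.00

0.00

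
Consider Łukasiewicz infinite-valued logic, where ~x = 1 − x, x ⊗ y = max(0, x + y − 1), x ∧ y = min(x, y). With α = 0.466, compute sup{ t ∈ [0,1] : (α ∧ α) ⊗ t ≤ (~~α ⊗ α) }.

0.534

α ∧ α = min(0.466, 0.466) = 0.466
So the left factor is α ∧ α = 0.466.
~α = 1 − 0.466 = 0.534
~~α = 1 − 0.534 = 0.466
~~α ⊗ α = max(0, 0.466 + 0.466 − 1) = max(0, -0.068) = 0.000
So the right-hand bound is ~~α ⊗ α = 0.000.
The residuum of the Łukasiewicz t-norm gives the supremum: min(1, 1 − 0.466 + 0.000).
1 − 0.466 + 0.000 = 0.534, so t = min(1, 0.534) = 0.534.
Check: 0.466 ⊗ 0.534 = max(0, 0.000) = 0.000 ≤ 0.000.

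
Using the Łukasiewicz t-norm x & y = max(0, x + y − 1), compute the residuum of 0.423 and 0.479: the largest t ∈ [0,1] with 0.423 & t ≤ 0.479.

1.000

The residuum of the Łukasiewicz t-norm gives the supremum: min(1, 1 − 0.423 + 0.479).
1 − 0.423 + 0.479 = 1.056, so t = min(1, 1.056) = 1.000.
Check: 0.423 & 1.000 = max(0, 0.423) = 0.423 ≤ 0.479.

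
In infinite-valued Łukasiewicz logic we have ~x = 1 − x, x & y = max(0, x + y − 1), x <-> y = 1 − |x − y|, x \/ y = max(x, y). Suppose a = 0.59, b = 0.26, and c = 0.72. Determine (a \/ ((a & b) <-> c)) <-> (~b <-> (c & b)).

a & b = max(0, 0.59 + 0.26 − 1) = max(0, -0.15) = 0.00
(a & b) <-> c = 1 − |0.00 − 0.72| = 1 − 0.72 = 0.28
a \/ ((a & b) <-> c) = max(0.59, 0.28) = 0.59
~b = 1 − 0.26 = 0.74
c & b = max(0, 0.72 + 0.26 − 1) = max(0, -0.02) = 0.00
~b <-> (c & b) = 1 − |0.74 − 0.00| = 1 − 0.74 = 0.26
(a \/ ((a & b) <-> c)) <-> (~b <-> (c & b)) = 1 − |0.59 − 0.26| = 1 − 0.33 = 0.67

0.67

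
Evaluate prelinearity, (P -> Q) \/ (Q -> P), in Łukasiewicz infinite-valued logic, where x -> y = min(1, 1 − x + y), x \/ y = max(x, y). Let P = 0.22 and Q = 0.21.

1.00

P -> Q = min(1, 1 − 0.22 + 0.21) = min(1, 0.99) = 0.99
Q -> P = min(1, 1 − 0.21 + 0.22) = min(1, 1.01) = 1.00
(P -> Q) \/ (Q -> P) = max(0.99, 1.00) = 1.00
(As expected: a Ł∞-tautology — holds in every MV-chain.)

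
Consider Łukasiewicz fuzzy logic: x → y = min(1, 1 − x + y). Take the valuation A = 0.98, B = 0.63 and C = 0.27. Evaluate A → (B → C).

B → C = min(1, 1 − 0.63 + 0.27) = min(1, 0.64) = 0.64
A → (B → C) = min(1, 1 − 0.98 + 0.64) = min(1, 0.66) = 0.66

0.66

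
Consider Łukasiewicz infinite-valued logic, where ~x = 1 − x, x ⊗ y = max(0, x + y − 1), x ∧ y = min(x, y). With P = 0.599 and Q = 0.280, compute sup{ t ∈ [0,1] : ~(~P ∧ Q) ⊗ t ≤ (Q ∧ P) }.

0.560

~P = 1 − 0.599 = 0.401
~P ∧ Q = min(0.401, 0.280) = 0.280
~(~P ∧ Q) = 1 − 0.280 = 0.720
So the left factor is ~(~P ∧ Q) = 0.720.
Q ∧ P = min(0.280, 0.599) = 0.280
So the right-hand bound is Q ∧ P = 0.280.
The residuum of the Łukasiewicz t-norm gives the supremum: min(1, 1 − 0.720 + 0.280).
1 − 0.720 + 0.280 = 0.560, so t = min(1, 0.560) = 0.560.
Check: 0.720 ⊗ 0.560 = max(0, 0.280) = 0.280 ≤ 0.280.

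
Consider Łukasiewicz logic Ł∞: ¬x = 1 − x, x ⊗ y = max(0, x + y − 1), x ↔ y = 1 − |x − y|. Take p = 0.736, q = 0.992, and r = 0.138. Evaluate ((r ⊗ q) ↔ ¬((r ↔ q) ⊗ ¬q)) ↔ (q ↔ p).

r ⊗ q = max(0, 0.138 + 0.992 − 1) = max(0, 0.130) = 0.130
r ↔ q = 1 − |0.138 − 0.992| = 1 − 0.854 = 0.146
¬q = 1 − 0.992 = 0.008
(r ↔ q) ⊗ ¬q = max(0, 0.146 + 0.008 − 1) = max(0, -0.846) = 0.000
¬((r ↔ q) ⊗ ¬q) = 1 − 0.000 = 1.000
(r ⊗ q) ↔ ¬((r ↔ q) ⊗ ¬q) = 1 − |0.130 − 1.000| = 1 − 0.870 = 0.130
q ↔ p = 1 − |0.992 − 0.736| = 1 − 0.256 = 0.744
((r ⊗ q) ↔ ¬((r ↔ q) ⊗ ¬q)) ↔ (q ↔ p) = 1 − |0.130 − 0.744| = 1 − 0.614 = 0.386

0.386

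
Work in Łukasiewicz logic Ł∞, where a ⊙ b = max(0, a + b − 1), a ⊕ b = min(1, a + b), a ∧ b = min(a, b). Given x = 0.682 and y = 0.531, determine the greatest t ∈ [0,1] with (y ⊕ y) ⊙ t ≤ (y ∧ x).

y ⊕ y = min(1, 0.531 + 0.531) = min(1, 1.062) = 1.000
So the left factor is y ⊕ y = 1.000.
y ∧ x = min(0.531, 0.682) = 0.531
So the right-hand bound is y ∧ x = 0.531.
The residuum of the Łukasiewicz t-norm gives the supremum: min(1, 1 − 1.000 + 0.531).
1 − 1.000 + 0.531 = 0.531, so t = min(1, 0.531) = 0.531.
Check: 1.000 ⊙ 0.531 = max(0, 0.531) = 0.531 ≤ 0.531.

0.531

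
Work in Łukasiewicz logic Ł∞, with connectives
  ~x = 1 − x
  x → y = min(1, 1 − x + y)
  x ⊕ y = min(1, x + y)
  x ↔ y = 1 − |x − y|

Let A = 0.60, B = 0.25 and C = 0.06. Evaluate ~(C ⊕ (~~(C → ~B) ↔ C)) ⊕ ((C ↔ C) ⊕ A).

~B = 1 − 0.25 = 0.75
C → ~B = min(1, 1 − 0.06 + 0.75) = min(1, 1.69) = 1.00
~(C → ~B) = 1 − 1.00 = 0.00
~~(C → ~B) = 1 − 0.00 = 1.00
~~(C → ~B) ↔ C = 1 − |1.00 − 0.06| = 1 − 0.94 = 0.06
C ⊕ (~~(C → ~B) ↔ C) = min(1, 0.06 + 0.06) = min(1, 0.12) = 0.12
~(C ⊕ (~~(C → ~B) ↔ C)) = 1 − 0.12 = 0.88
C ↔ C = 1 − |0.06 − 0.06| = 1 − 0.00 = 1.00
(C ↔ C) ⊕ A = min(1, 1.00 + 0.60) = min(1, 1.60) = 1.00
~(C ⊕ (~~(C → ~B) ↔ C)) ⊕ ((C ↔ C) ⊕ A) = min(1, 0.88 + 1.00) = min(1, 1.88) = 1.00

1.00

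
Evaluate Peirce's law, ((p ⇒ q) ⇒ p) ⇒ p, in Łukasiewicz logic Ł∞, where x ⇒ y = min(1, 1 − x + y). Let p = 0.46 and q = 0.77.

1.00

p ⇒ q = min(1, 1 − 0.46 + 0.77) = min(1, 1.31) = 1.00
(p ⇒ q) ⇒ p = min(1, 1 − 1.00 + 0.46) = min(1, 0.46) = 0.46
((p ⇒ q) ⇒ p) ⇒ p = min(1, 1 − 0.46 + 0.46) = min(1, 1.00) = 1.00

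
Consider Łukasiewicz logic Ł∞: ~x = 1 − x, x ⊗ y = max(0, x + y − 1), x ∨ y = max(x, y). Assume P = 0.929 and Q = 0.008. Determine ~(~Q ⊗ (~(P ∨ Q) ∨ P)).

~Q = 1 − 0.008 = 0.992
P ∨ Q = max(0.929, 0.008) = 0.929
~(P ∨ Q) = 1 − 0.929 = 0.071
~(P ∨ Q) ∨ P = max(0.071, 0.929) = 0.929
~Q ⊗ (~(P ∨ Q) ∨ P) = max(0, 0.992 + 0.929 − 1) = max(0, 0.921) = 0.921
~(~Q ⊗ (~(P ∨ Q) ∨ P)) = 1 − 0.921 = 0.079

0.079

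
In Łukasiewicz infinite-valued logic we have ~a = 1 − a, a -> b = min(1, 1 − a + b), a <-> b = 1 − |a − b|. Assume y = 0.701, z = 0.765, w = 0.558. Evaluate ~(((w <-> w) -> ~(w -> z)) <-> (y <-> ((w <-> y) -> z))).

0.793

w <-> w = 1 − |0.558 − 0.558| = 1 − 0.000 = 1.000
w -> z = min(1, 1 − 0.558 + 0.765) = min(1, 1.207) = 1.000
~(w -> z) = 1 − 1.000 = 0.000
(w <-> w) -> ~(w -> z) = min(1, 1 − 1.000 + 0.000) = min(1, 0.000) = 0.000
w <-> y = 1 − |0.558 − 0.701| = 1 − 0.143 = 0.857
(w <-> y) -> z = min(1, 1 − 0.857 + 0.765) = min(1, 0.908) = 0.908
y <-> ((w <-> y) -> z) = 1 − |0.701 − 0.908| = 1 − 0.207 = 0.793
((w <-> w) -> ~(w -> z)) <-> (y <-> ((w <-> y) -> z)) = 1 − |0.000 − 0.793| = 1 − 0.793 = 0.207
~(((w <-> w) -> ~(w -> z)) <-> (y <-> ((w <-> y) -> z))) = 1 − 0.207 = 0.793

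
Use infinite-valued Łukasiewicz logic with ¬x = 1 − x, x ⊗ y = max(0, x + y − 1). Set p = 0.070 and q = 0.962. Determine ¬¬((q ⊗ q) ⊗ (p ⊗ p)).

0.000

q ⊗ q = max(0, 0.962 + 0.962 − 1) = max(0, 0.924) = 0.924
p ⊗ p = max(0, 0.070 + 0.070 − 1) = max(0, -0.860) = 0.000
(q ⊗ q) ⊗ (p ⊗ p) = max(0, 0.924 + 0.000 − 1) = max(0, -0.076) = 0.000
¬((q ⊗ q) ⊗ (p ⊗ p)) = 1 − 0.000 = 1.000
¬¬((q ⊗ q) ⊗ (p ⊗ p)) = 1 − 1.000 = 0.000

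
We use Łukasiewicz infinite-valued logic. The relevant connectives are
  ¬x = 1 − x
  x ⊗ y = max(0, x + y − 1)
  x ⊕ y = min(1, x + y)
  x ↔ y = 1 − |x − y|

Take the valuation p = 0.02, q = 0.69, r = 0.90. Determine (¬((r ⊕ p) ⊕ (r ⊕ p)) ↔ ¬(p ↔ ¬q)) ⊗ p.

r ⊕ p = min(1, 0.90 + 0.02) = min(1, 0.92) = 0.92
(r ⊕ p) ⊕ (r ⊕ p) = min(1, 0.92 + 0.92) = min(1, 1.84) = 1.00
¬((r ⊕ p) ⊕ (r ⊕ p)) = 1 − 1.00 = 0.00
¬q = 1 − 0.69 = 0.31
p ↔ ¬q = 1 − |0.02 − 0.31| = 1 − 0.29 = 0.71
¬(p ↔ ¬q) = 1 − 0.71 = 0.29
¬((r ⊕ p) ⊕ (r ⊕ p)) ↔ ¬(p ↔ ¬q) = 1 − |0.00 − 0.29| = 1 − 0.29 = 0.71
(¬((r ⊕ p) ⊕ (r ⊕ p)) ↔ ¬(p ↔ ¬q)) ⊗ p = max(0, 0.71 + 0.02 − 1) = max(0, -0.27) = 0.00

0.00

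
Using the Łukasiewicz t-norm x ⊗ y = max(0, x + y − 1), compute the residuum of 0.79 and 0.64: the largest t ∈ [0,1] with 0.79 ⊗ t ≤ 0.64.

The residuum of the Łukasiewicz t-norm gives the supremum: min(1, 1 − 0.79 + 0.64).
1 − 0.79 + 0.64 = 0.85, so t = min(1, 0.85) = 0.85.
Check: 0.79 ⊗ 0.85 = max(0, 0.64) = 0.64 ≤ 0.64.

0.85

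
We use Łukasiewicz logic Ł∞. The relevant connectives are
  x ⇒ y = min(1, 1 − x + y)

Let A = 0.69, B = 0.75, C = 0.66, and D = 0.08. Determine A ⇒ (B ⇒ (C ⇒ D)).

C ⇒ D = min(1, 1 − 0.66 + 0.08) = min(1, 0.42) = 0.42
B ⇒ (C ⇒ D) = min(1, 1 − 0.75 + 0.42) = min(1, 0.67) = 0.67
A ⇒ (B ⇒ (C ⇒ D)) = min(1, 1 − 0.69 + 0.67) = min(1, 0.98) = 0.98

0.98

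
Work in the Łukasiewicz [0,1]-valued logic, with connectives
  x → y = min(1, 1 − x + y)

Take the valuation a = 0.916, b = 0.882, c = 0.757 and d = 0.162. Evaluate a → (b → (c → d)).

c → d = min(1, 1 − 0.757 + 0.162) = min(1, 0.405) = 0.405
b → (c → d) = min(1, 1 − 0.882 + 0.405) = min(1, 0.523) = 0.523
a → (b → (c → d)) = min(1, 1 − 0.916 + 0.523) = min(1, 0.607) = 0.607

0.607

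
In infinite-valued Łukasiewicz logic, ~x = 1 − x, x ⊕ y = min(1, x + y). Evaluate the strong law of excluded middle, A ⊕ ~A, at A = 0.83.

1.00

~A = 1 − 0.83 = 0.17
A ⊕ ~A = min(1, 0.83 + 0.17) = min(1, 1.00) = 1.00
(As expected: always 1 in Ł∞ since a ⊕ (1−a) = 1.)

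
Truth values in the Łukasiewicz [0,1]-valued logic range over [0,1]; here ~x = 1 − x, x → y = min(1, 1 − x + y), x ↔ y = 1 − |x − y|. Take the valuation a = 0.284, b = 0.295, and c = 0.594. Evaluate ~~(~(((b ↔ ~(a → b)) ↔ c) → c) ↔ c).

0.701

a → b = min(1, 1 − 0.284 + 0.295) = min(1, 1.011) = 1.000
~(a → b) = 1 − 1.000 = 0.000
b ↔ ~(a → b) = 1 − |0.295 − 0.000| = 1 − 0.295 = 0.705
(b ↔ ~(a → b)) ↔ c = 1 − |0.705 − 0.594| = 1 − 0.111 = 0.889
((b ↔ ~(a → b)) ↔ c) → c = min(1, 1 − 0.889 + 0.594) = min(1, 0.705) = 0.705
~(((b ↔ ~(a → b)) ↔ c) → c) = 1 − 0.705 = 0.295
~(((b ↔ ~(a → b)) ↔ c) → c) ↔ c = 1 − |0.295 − 0.594| = 1 − 0.299 = 0.701
~(~(((b ↔ ~(a → b)) ↔ c) → c) ↔ c) = 1 − 0.701 = 0.299
~~(~(((b ↔ ~(a → b)) ↔ c) → c) ↔ c) = 1 − 0.299 = 0.701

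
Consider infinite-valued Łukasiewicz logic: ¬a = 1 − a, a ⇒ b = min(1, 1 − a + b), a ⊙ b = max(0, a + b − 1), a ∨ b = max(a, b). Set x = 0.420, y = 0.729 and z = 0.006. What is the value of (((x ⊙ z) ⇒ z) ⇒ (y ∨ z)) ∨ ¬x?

x ⊙ z = max(0, 0.420 + 0.006 − 1) = max(0, -0.574) = 0.000
(x ⊙ z) ⇒ z = min(1, 1 − 0.000 + 0.006) = min(1, 1.006) = 1.000
y ∨ z = max(0.729, 0.006) = 0.729
((x ⊙ z) ⇒ z) ⇒ (y ∨ z) = min(1, 1 − 1.000 + 0.729) = min(1, 0.729) = 0.729
¬x = 1 − 0.420 = 0.580
(((x ⊙ z) ⇒ z) ⇒ (y ∨ z)) ∨ ¬x = max(0.729, 0.580) = 0.729

0.729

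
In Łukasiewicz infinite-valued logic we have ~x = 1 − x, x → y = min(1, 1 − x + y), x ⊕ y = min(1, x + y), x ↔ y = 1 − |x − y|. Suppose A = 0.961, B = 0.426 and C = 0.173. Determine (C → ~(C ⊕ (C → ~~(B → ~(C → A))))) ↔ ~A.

C → A = min(1, 1 − 0.173 + 0.961) = min(1, 1.788) = 1.000
~(C → A) = 1 − 1.000 = 0.000
B → ~(C → A) = min(1, 1 − 0.426 + 0.000) = min(1, 0.574) = 0.574
~(B → ~(C → A)) = 1 − 0.574 = 0.426
~~(B → ~(C → A)) = 1 − 0.426 = 0.574
C → ~~(B → ~(C → A)) = min(1, 1 − 0.173 + 0.574) = min(1, 1.401) = 1.000
C ⊕ (C → ~~(B → ~(C → A))) = min(1, 0.173 + 1.000) = min(1, 1.173) = 1.000
~(C ⊕ (C → ~~(B → ~(C → A)))) = 1 − 1.000 = 0.000
C → ~(C ⊕ (C → ~~(B → ~(C → A)))) = min(1, 1 − 0.173 + 0.000) = min(1, 0.827) = 0.827
~A = 1 − 0.961 = 0.039
(C → ~(C ⊕ (C → ~~(B → ~(C → A))))) ↔ ~A = 1 − |0.827 − 0.039| = 1 − 0.788 = 0.212

0.212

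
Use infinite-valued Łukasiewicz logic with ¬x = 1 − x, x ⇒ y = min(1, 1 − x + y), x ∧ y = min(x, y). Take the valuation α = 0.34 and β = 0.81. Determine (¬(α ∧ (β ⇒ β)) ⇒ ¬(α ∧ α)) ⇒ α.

β ⇒ β = min(1, 1 − 0.81 + 0.81) = min(1, 1.00) = 1.00
α ∧ (β ⇒ β) = min(0.34, 1.00) = 0.34
¬(α ∧ (β ⇒ β)) = 1 − 0.34 = 0.66
α ∧ α = min(0.34, 0.34) = 0.34
¬(α ∧ α) = 1 − 0.34 = 0.66
¬(α ∧ (β ⇒ β)) ⇒ ¬(α ∧ α) = min(1, 1 − 0.66 + 0.66) = min(1, 1.00) = 1.00
(¬(α ∧ (β ⇒ β)) ⇒ ¬(α ∧ α)) ⇒ α = min(1, 1 − 1.00 + 0.34) = min(1, 0.34) = 0.34

0.34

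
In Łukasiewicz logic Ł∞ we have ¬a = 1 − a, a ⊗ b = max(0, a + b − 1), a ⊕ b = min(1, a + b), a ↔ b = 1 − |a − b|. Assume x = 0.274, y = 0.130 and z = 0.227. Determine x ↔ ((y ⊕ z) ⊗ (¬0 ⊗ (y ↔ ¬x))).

0.726

y ⊕ z = min(1, 0.130 + 0.227) = min(1, 0.357) = 0.357
¬0 = 1 − 0.000 = 1.000
¬x = 1 − 0.274 = 0.726
y ↔ ¬x = 1 − |0.130 − 0.726| = 1 − 0.596 = 0.404
¬0 ⊗ (y ↔ ¬x) = max(0, 1.000 + 0.404 − 1) = max(0, 0.404) = 0.404
(y ⊕ z) ⊗ (¬0 ⊗ (y ↔ ¬x)) = max(0, 0.357 + 0.404 − 1) = max(0, -0.239) = 0.000
x ↔ ((y ⊕ z) ⊗ (¬0 ⊗ (y ↔ ¬x))) = 1 − |0.274 − 0.000| = 1 − 0.274 = 0.726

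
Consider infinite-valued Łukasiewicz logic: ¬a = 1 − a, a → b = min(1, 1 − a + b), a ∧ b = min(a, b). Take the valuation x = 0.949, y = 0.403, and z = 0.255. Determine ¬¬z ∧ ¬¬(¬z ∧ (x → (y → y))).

¬z = 1 − 0.255 = 0.745
¬¬z = 1 − 0.745 = 0.255
y → y = min(1, 1 − 0.403 + 0.403) = min(1, 1.000) = 1.000
x → (y → y) = min(1, 1 − 0.949 + 1.000) = min(1, 1.051) = 1.000
¬z ∧ (x → (y → y)) = min(0.745, 1.000) = 0.745
¬(¬z ∧ (x → (y → y))) = 1 − 0.745 = 0.255
¬¬(¬z ∧ (x → (y → y))) = 1 − 0.255 = 0.745
¬¬z ∧ ¬¬(¬z ∧ (x → (y → y))) = min(0.255, 0.745) = 0.255

0.255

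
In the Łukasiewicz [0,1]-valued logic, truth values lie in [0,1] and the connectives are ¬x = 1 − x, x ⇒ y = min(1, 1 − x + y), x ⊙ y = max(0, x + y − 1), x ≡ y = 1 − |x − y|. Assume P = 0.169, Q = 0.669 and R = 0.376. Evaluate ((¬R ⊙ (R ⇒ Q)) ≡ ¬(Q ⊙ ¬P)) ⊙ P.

0.045

¬R = 1 − 0.376 = 0.624
R ⇒ Q = min(1, 1 − 0.376 + 0.669) = min(1, 1.293) = 1.000
¬R ⊙ (R ⇒ Q) = max(0, 0.624 + 1.000 − 1) = max(0, 0.624) = 0.624
¬P = 1 − 0.169 = 0.831
Q ⊙ ¬P = max(0, 0.669 + 0.831 − 1) = max(0, 0.500) = 0.500
¬(Q ⊙ ¬P) = 1 − 0.500 = 0.500
(¬R ⊙ (R ⇒ Q)) ≡ ¬(Q ⊙ ¬P) = 1 − |0.624 − 0.500| = 1 − 0.124 = 0.876
((¬R ⊙ (R ⇒ Q)) ≡ ¬(Q ⊙ ¬P)) ⊙ P = max(0, 0.876 + 0.169 − 1) = max(0, 0.045) = 0.045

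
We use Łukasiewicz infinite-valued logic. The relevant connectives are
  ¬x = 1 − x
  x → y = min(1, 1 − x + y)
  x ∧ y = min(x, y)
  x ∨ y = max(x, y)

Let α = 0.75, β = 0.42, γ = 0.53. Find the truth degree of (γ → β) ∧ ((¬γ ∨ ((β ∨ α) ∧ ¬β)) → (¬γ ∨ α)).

γ → β = min(1, 1 − 0.53 + 0.42) = min(1, 0.89) = 0.89
¬γ = 1 − 0.53 = 0.47
β ∨ α = max(0.42, 0.75) = 0.75
¬β = 1 − 0.42 = 0.58
(β ∨ α) ∧ ¬β = min(0.75, 0.58) = 0.58
¬γ ∨ ((β ∨ α) ∧ ¬β) = max(0.47, 0.58) = 0.58
¬γ ∨ α = max(0.47, 0.75) = 0.75
(¬γ ∨ ((β ∨ α) ∧ ¬β)) → (¬γ ∨ α) = min(1, 1 − 0.58 + 0.75) = min(1, 1.17) = 1.00
(γ → β) ∧ ((¬γ ∨ ((β ∨ α) ∧ ¬β)) → (¬γ ∨ α)) = min(0.89, 1.00) = 0.89

0.89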